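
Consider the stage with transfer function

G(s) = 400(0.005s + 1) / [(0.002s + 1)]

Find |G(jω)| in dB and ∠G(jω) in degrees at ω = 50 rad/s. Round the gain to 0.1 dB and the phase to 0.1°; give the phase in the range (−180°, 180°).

At ω = 50 rad/s:
zero (1 + j50·0.005) = 1 + j0.25 → |·| ≈ 1.0308, ∠ ≈ 14.04°
pole (1 + j50·0.002) = 1 + j0.1 → |·| ≈ 1.005, ∠ ≈ 5.71°
|G| = 400 · 1.0308 / (1.005) ≈ 410.27
Gain = 20 log₁₀(410.27) ≈ 52.26 dB
∠G = (14.04°) − (5.71°) = 8.33°

52.3 dB, 8.3°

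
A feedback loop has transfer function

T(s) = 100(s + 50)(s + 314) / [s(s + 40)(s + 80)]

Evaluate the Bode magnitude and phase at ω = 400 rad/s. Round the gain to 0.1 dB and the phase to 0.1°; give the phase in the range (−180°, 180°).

-10.1 dB, -118.2°

At s = jω = j400:
zero (s+50): 50 + j400 → |·| = √(50²+400²) = √162500 ≈ 403.11, ∠ = arctan(400/50) ≈ 82.87°
zero (s+314): 314 + j400 → |·| = √(314²+400²) = √258596 ≈ 508.52, ∠ = arctan(400/314) ≈ 51.87°
pole (s+40): 40 + j400 → |·| = √(40²+400²) = √161600 ≈ 402, ∠ = arctan(400/40) ≈ 84.29°
pole (s+80): 80 + j400 → |·| = √(80²+400²) = √166400 ≈ 407.92, ∠ = arctan(400/80) ≈ 78.69°
pole at origin: |s| = 400, ∠ = 90.00° (in denominator)
|T| = 100 · 2.0499e+05 / 6.5594e+07 ≈ 0.31251
Gain = 20 log₁₀(0.31251) ≈ -10.10 dB
∠T = 134.74° − 252.98° = -118.24°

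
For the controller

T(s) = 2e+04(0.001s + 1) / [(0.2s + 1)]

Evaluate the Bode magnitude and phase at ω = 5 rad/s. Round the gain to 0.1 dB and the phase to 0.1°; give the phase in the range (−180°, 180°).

At ω = 5 rad/s:
zero (1 + j5·0.001) = 1 + j0.005 → |·| ≈ 1, ∠ ≈ 0.29°
pole (1 + j5·0.2) = 1 + j1 → |·| ≈ 1.4142, ∠ ≈ 45.00°
|T| = 2e+04 · 1 / (1.4142) ≈ 14142
Gain = 20 log₁₀(14142) ≈ 83.01 dB
∠T = (0.29°) − (45.00°) = -44.71°

83.0 dB, -44.7°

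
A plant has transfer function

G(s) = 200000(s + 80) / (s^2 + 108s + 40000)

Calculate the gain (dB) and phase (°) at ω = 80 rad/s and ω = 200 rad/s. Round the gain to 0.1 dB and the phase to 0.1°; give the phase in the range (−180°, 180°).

ω = 80: 56.3 dB, 30.6°; ω = 200: 66.0 dB, -21.8°

At s = jω = j80:
zero (s+80): 80 + j80 → |·| = √(80²+80²) = √12800 ≈ 113.14, ∠ = arctan(80/80) ≈ 45.00°
quadratic: (j80)² + 108·j80 + 40000 = 33600 + j8640 → |·| ≈ 34693, ∠ ≈ 14.42°
|G| = 200000 · 113.14 / 34693 ≈ 652.24
Gain = 20 log₁₀(652.24) ≈ 56.29 dB
∠G = 45.00° − 14.42° = 30.58°

At s = jω = j200:
zero (s+80): 80 + j200 → |·| = √(80²+200²) = √46400 ≈ 215.41, ∠ = arctan(200/80) ≈ 68.20°
quadratic: (j200)² + 108·j200 + 40000 = 0 + j21600 → |·| ≈ 21600, ∠ ≈ 90.00°
|G| = 200000 · 215.41 / 21600 ≈ 1994.5
Gain = 20 log₁₀(1994.5) ≈ 66.00 dB
∠G = 68.20° − 90.00° = -21.80°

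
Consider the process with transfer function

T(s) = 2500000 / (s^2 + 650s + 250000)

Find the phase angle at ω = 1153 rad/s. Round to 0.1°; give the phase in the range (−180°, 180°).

-145.2°

At s = jω = j1153:
quadratic: (j1153)² + 650·j1153 + 250000 = -1079409 + j749450 → |·| ≈ 1.3141e+06, ∠ ≈ 145.23°
∠T = 0.00° − 145.23° = -145.23°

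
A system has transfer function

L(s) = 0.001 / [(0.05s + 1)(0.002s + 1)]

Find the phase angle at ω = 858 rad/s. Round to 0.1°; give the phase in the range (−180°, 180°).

At ω = 858 rad/s:
pole (1 + j858·0.05) = 1 + j42.9 → |·| ≈ 42.912, ∠ ≈ 88.66°
pole (1 + j858·0.002) = 1 + j1.716 → |·| ≈ 1.9861, ∠ ≈ 59.77°
∠L = (0°) − (88.66° + 59.77°) = -148.43°

-148.4°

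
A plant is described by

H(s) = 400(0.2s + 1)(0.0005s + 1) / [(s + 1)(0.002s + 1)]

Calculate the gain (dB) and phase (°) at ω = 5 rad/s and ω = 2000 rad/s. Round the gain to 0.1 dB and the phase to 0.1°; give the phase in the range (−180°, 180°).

ω = 5: 40.9 dB, -34.1°; ω = 2000: 28.8 dB, -31.1°

At ω = 5 rad/s:
zero (1 + j5·0.2) = 1 + j1 → |·| ≈ 1.4142, ∠ ≈ 45.00°
zero (1 + j5·0.0005) = 1 + j0.0025 → |·| ≈ 1, ∠ ≈ 0.14°
pole (1 + j5·1) = 1 + j5 → |·| ≈ 5.099, ∠ ≈ 78.69°
pole (1 + j5·0.002) = 1 + j0.01 → |·| ≈ 1, ∠ ≈ 0.57°
|H| = 400 · 1.4142 · 1 / (5.099 · 1) ≈ 110.94
Gain = 20 log₁₀(110.94) ≈ 40.90 dB
∠H = (45.00° + 0.14°) − (78.69° + 0.57°) = -34.12°

At ω = 2000 rad/s:
zero (1 + j2000·0.2) = 1 + j400 → |·| ≈ 400, ∠ ≈ 89.86°
zero (1 + j2000·0.0005) = 1 + j1 → |·| ≈ 1.4142, ∠ ≈ 45.00°
pole (1 + j2000·1) = 1 + j2000 → |·| ≈ 2000, ∠ ≈ 89.97°
pole (1 + j2000·0.002) = 1 + j4 → |·| ≈ 4.1231, ∠ ≈ 75.96°
|H| = 400 · 400 · 1.4142 / (2000 · 4.1231) ≈ 27.44
Gain = 20 log₁₀(27.44) ≈ 28.77 dB
∠H = (89.86° + 45.00°) − (89.97° + 75.96°) = -31.07°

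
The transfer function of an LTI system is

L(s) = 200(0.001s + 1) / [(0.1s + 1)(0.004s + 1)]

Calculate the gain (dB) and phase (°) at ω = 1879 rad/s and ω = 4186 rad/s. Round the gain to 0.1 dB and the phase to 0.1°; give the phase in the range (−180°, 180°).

At ω = 1879 rad/s:
zero (1 + j1879·0.001) = 1 + j1.879 → |·| ≈ 2.1285, ∠ ≈ 61.98°
pole (1 + j1879·0.1) = 1 + j187.9 → |·| ≈ 187.9, ∠ ≈ 89.70°
pole (1 + j1879·0.004) = 1 + j7.516 → |·| ≈ 7.5822, ∠ ≈ 82.42°
|L| = 200 · 2.1285 / (187.9 · 7.5822) ≈ 0.2988
Gain = 20 log₁₀(0.2988) ≈ -10.49 dB
∠L = (61.98°) − (89.70° + 82.42°) = -110.14°

At ω = 4186 rad/s:
zero (1 + j4186·0.001) = 1 + j4.186 → |·| ≈ 4.3038, ∠ ≈ 76.56°
pole (1 + j4186·0.1) = 1 + j418.6 → |·| ≈ 418.6, ∠ ≈ 89.86°
pole (1 + j4186·0.004) = 1 + j16.744 → |·| ≈ 16.774, ∠ ≈ 86.58°
|L| = 200 · 4.3038 / (418.6 · 16.774) ≈ 0.12259
Gain = 20 log₁₀(0.12259) ≈ -18.23 dB
∠L = (76.56°) − (89.86° + 86.58°) = -99.88°

ω = 1879: -10.5 dB, -110.1°; ω = 4186: -18.2 dB, -99.9°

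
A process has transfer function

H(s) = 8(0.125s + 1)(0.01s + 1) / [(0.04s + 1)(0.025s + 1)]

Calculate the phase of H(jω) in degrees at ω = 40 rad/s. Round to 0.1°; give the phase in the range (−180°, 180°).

-2.5°

At ω = 40 rad/s:
zero (1 + j40·0.125) = 1 + j5 → |·| ≈ 5.099, ∠ ≈ 78.69°
zero (1 + j40·0.01) = 1 + j0.4 → |·| ≈ 1.077, ∠ ≈ 21.80°
pole (1 + j40·0.04) = 1 + j1.6 → |·| ≈ 1.8868, ∠ ≈ 57.99°
pole (1 + j40·0.025) = 1 + j1 → |·| ≈ 1.4142, ∠ ≈ 45.00°
∠H = (78.69° + 21.80°) − (57.99° + 45.00°) = -2.50°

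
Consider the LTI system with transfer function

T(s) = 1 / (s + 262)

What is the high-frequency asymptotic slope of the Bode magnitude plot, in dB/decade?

-20 dB/decade

Each pole contributes −20 dB/decade at high frequency; each zero contributes +20 dB/decade.
Net: 0 zero(s) − 1 pole(s) → -20 dB/decade.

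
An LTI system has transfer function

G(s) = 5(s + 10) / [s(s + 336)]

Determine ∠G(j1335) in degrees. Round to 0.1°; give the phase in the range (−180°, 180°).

At s = jω = j1335:
zero (s+10): 10 + j1335 → |·| = √(10²+1335²) = √1782325 ≈ 1335, ∠ = arctan(1335/10) ≈ 89.57°
pole (s+336): 336 + j1335 → |·| = √(336²+1335²) = √1895121 ≈ 1376.6, ∠ = arctan(1335/336) ≈ 75.87°
pole at origin: |s| = 1335, ∠ = 90.00° (in denominator)
∠G = 89.57° − 165.87° = -76.30°

-76.3°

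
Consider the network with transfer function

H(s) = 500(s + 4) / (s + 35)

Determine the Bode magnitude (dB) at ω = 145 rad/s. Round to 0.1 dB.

53.7 dB

At s = jω = j145:
zero (s+4): 4 + j145 → |·| = √(4²+145²) = √21041 ≈ 145.06, ∠ = arctan(145/4) ≈ 88.42°
pole (s+35): 35 + j145 → |·| = √(35²+145²) = √22250 ≈ 149.16, ∠ = arctan(145/35) ≈ 76.43°
|H| = 500 · 145.06 / 149.16 ≈ 486.26
Gain = 20 log₁₀(486.26) ≈ 53.74 dB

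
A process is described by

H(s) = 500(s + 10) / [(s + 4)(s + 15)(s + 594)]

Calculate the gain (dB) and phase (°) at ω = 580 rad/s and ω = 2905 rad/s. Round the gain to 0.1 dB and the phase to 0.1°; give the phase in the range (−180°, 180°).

At s = jω = j580:
zero (s+10): 10 + j580 → |·| = √(10²+580²) = √336500 ≈ 580.09, ∠ = arctan(580/10) ≈ 89.01°
pole (s+4): 4 + j580 → |·| = √(4²+580²) = √336416 ≈ 580.01, ∠ = arctan(580/4) ≈ 89.60°
pole (s+15): 15 + j580 → |·| = √(15²+580²) = √336625 ≈ 580.19, ∠ = arctan(580/15) ≈ 88.52°
pole (s+594): 594 + j580 → |·| = √(594²+580²) = √689236 ≈ 830.2, ∠ = arctan(580/594) ≈ 44.32°
|H| = 500 · 580.09 / 2.7938e+08 ≈ 0.0010382
Gain = 20 log₁₀(0.0010382) ≈ -59.67 dB
∠H = 89.01° − 222.44° = -133.43°

At s = jω = j2905:
zero (s+10): 10 + j2905 → |·| = √(10²+2905²) = √8439125 ≈ 2905, ∠ = arctan(2905/10) ≈ 89.80°
pole (s+4): 4 + j2905 → |·| = √(4²+2905²) = √8439041 ≈ 2905, ∠ = arctan(2905/4) ≈ 89.92°
pole (s+15): 15 + j2905 → |·| = √(15²+2905²) = √8439250 ≈ 2905, ∠ = arctan(2905/15) ≈ 89.70°
pole (s+594): 594 + j2905 → |·| = √(594²+2905²) = √8791861 ≈ 2965.1, ∠ = arctan(2905/594) ≈ 78.44°
|H| = 500 · 2905 / 2.5023e+10 ≈ 5.8047e-05
Gain = 20 log₁₀(5.8047e-05) ≈ -84.72 dB
∠H = 89.80° − 258.06° = -168.26°

ω = 580: -59.7 dB, -133.4°; ω = 2905: -84.7 dB, -168.3°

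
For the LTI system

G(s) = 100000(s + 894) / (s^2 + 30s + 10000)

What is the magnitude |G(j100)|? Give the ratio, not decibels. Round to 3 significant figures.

At s = jω = j100:
zero (s+894): 894 + j100 → |·| = √(894²+100²) = √809236 ≈ 899.58, ∠ = arctan(100/894) ≈ 6.38°
quadratic: (j100)² + 30·j100 + 10000 = 0 + j3000 → |·| ≈ 3000, ∠ ≈ 90.00°
|G| = 100000 · 899.58 / 3000 ≈ 29986

3.00e+04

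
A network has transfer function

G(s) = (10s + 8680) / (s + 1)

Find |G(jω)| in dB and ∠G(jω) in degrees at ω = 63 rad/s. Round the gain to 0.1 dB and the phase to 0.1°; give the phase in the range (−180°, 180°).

42.8 dB, -84.9°

Substitute s = j63:
Numerator: 10(j63) + 8680 = 8680 + j630
Denominator: (j63) + 1 = 1 + j63
|N| = √(8680² + 630²) ≈ 8702.8, ∠N ≈ 4.15°
|D| = √(1² + 63²) ≈ 63.008, ∠D ≈ 89.09°
|G| = 8702.8 / 63.008 ≈ 138.12
Gain = 20 log₁₀(138.12) ≈ 42.81 dB
∠G = 4.15° − 89.09° = -84.94°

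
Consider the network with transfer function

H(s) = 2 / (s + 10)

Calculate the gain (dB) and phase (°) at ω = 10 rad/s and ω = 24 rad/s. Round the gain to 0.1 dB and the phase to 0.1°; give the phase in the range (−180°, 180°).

Substitute s = j10:
Numerator: 2 = 2 + j0
Denominator: (j10) + 10 = 10 + j10
|N| = √(2² + 0²) ≈ 2, ∠N ≈ 0.00°
|D| = √(10² + 10²) ≈ 14.142, ∠D ≈ 45.00°
|H| = 2 / 14.142 ≈ 0.14142
Gain = 20 log₁₀(0.14142) ≈ -16.99 dB
∠H = 0.00° − 45.00° = -45.00°

Substitute s = j24:
Numerator: 2 = 2 + j0
Denominator: (j24) + 10 = 10 + j24
|N| = √(2² + 0²) ≈ 2, ∠N ≈ 0.00°
|D| = √(10² + 24²) ≈ 26, ∠D ≈ 67.38°
|H| = 2 / 26 ≈ 0.076923
Gain = 20 log₁₀(0.076923) ≈ -22.28 dB
∠H = 0.00° − 67.38° = -67.38°

ω = 10: -17.0 dB, -45.0°; ω = 24: -22.3 dB, -67.4°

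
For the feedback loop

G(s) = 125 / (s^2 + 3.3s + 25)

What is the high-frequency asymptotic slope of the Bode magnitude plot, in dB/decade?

-40 dB/decade

Each pole contributes −20 dB/decade at high frequency; each zero contributes +20 dB/decade.
Net: 0 zero(s) − 2 pole(s) → -40 dB/decade.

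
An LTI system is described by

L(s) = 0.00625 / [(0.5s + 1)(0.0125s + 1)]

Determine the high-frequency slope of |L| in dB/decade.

Each pole contributes −20 dB/decade at high frequency; each zero contributes +20 dB/decade.
Net: 0 zero(s) − 2 pole(s) → -40 dB/decade.

-40 dB/decade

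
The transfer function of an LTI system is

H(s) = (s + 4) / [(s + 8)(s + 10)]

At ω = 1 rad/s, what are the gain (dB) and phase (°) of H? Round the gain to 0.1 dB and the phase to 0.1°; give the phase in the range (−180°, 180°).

At s = jω = j1:
zero (s+4): 4 + j1 → |·| = √(4²+1²) = √17 ≈ 4.1231, ∠ = arctan(1/4) ≈ 14.04°
pole (s+8): 8 + j1 → |·| = √(8²+1²) = √65 ≈ 8.0623, ∠ = arctan(1/8) ≈ 7.13°
pole (s+10): 10 + j1 → |·| = √(10²+1²) = √101 ≈ 10.05, ∠ = arctan(1/10) ≈ 5.71°
|H| = 1 · 4.1231 / 81.026 ≈ 0.050886
Gain = 20 log₁₀(0.050886) ≈ -25.87 dB
∠H = 14.04° − 12.84° = 1.20°

-25.9 dB, 1.2°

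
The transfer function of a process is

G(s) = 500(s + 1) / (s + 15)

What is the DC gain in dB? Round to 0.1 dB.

30.5 dB

G(0) = 500·1 / (15) ≈ 33.333
20 log₁₀(33.333) ≈ 30.46 dB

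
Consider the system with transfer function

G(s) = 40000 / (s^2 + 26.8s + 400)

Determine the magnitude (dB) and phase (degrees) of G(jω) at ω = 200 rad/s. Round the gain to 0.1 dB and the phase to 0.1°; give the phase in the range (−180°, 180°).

At s = jω = j200:
quadratic: (j200)² + 26.8·j200 + 400 = -39600 + j5360 → |·| ≈ 39961, ∠ ≈ 172.29°
|G| = 40000 / 39961 ≈ 1.001
Gain = 20 log₁₀(1.001) ≈ 0.01 dB
∠G = 0.00° − 172.29° = -172.29°

0.0 dB, -172.3°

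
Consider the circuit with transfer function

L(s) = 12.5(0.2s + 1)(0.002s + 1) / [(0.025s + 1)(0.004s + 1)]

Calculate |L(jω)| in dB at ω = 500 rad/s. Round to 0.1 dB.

At ω = 500 rad/s:
zero (1 + j500·0.2) = 1 + j100 → |·| ≈ 100, ∠ ≈ 89.43°
zero (1 + j500·0.002) = 1 + j1 → |·| ≈ 1.4142, ∠ ≈ 45.00°
pole (1 + j500·0.025) = 1 + j12.5 → |·| ≈ 12.54, ∠ ≈ 85.43°
pole (1 + j500·0.004) = 1 + j2 → |·| ≈ 2.2361, ∠ ≈ 63.43°
|L| = 12.5 · 100 · 1.4142 / (12.54 · 2.2361) ≈ 63.042
Gain = 20 log₁₀(63.042) ≈ 35.99 dB

36.0 dB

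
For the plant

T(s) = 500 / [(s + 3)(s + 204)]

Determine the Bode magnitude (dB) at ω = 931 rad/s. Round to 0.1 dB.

-65.0 dB

At s = jω = j931:
pole (s+3): 3 + j931 → |·| = √(3²+931²) = √866770 ≈ 931, ∠ = arctan(931/3) ≈ 89.82°
pole (s+204): 204 + j931 → |·| = √(204²+931²) = √908377 ≈ 953.09, ∠ = arctan(931/204) ≈ 77.64°
|T| = 500 / 8.8733e+05 ≈ 0.00056349
Gain = 20 log₁₀(0.00056349) ≈ -64.98 dB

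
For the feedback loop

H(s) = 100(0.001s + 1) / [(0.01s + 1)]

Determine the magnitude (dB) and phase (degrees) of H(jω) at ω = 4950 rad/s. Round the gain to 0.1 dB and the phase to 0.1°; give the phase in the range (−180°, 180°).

20.2 dB, -10.3°

At ω = 4950 rad/s:
zero (1 + j4950·0.001) = 1 + j4.95 → |·| ≈ 5.05, ∠ ≈ 78.58°
pole (1 + j4950·0.01) = 1 + j49.5 → |·| ≈ 49.51, ∠ ≈ 88.84°
|H| = 100 · 5.05 / (49.51) ≈ 10.2
Gain = 20 log₁₀(10.2) ≈ 20.17 dB
∠H = (78.58°) − (88.84°) = -10.26°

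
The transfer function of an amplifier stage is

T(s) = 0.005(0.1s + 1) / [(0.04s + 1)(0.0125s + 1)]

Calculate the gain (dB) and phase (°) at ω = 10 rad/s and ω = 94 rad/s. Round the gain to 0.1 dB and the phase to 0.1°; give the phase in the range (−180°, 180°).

At ω = 10 rad/s:
zero (1 + j10·0.1) = 1 + j1 → |·| ≈ 1.4142, ∠ ≈ 45.00°
pole (1 + j10·0.04) = 1 + j0.4 → |·| ≈ 1.077, ∠ ≈ 21.80°
pole (1 + j10·0.0125) = 1 + j0.125 → |·| ≈ 1.0078, ∠ ≈ 7.13°
|T| = 0.005 · 1.4142 / (1.077 · 1.0078) ≈ 0.0065146
Gain = 20 log₁₀(0.0065146) ≈ -43.72 dB
∠T = (45.00°) − (21.80° + 7.13°) = 16.07°

At ω = 94 rad/s:
zero (1 + j94·0.1) = 1 + j9.4 → |·| ≈ 9.453, ∠ ≈ 83.93°
pole (1 + j94·0.04) = 1 + j3.76 → |·| ≈ 3.8907, ∠ ≈ 75.11°
pole (1 + j94·0.0125) = 1 + j1.175 → |·| ≈ 1.5429, ∠ ≈ 49.60°
|T| = 0.005 · 9.453 / (3.8907 · 1.5429) ≈ 0.0078736
Gain = 20 log₁₀(0.0078736) ≈ -42.08 dB
∠T = (83.93°) − (75.11° + 49.60°) = -40.78°

ω = 10: -43.7 dB, 16.1°; ω = 94: -42.1 dB, -40.8°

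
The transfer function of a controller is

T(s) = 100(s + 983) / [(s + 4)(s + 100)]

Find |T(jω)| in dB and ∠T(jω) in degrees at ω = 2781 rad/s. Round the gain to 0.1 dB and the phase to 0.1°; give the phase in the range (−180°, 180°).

At s = jω = j2781:
zero (s+983): 983 + j2781 → |·| = √(983²+2781²) = √8700250 ≈ 2949.6, ∠ = arctan(2781/983) ≈ 70.53°
pole (s+4): 4 + j2781 → |·| = √(4²+2781²) = √7733977 ≈ 2781, ∠ = arctan(2781/4) ≈ 89.92°
pole (s+100): 100 + j2781 → |·| = √(100²+2781²) = √7743961 ≈ 2782.8, ∠ = arctan(2781/100) ≈ 87.94°
|T| = 100 · 2949.6 / 7.739e+06 ≈ 0.038113
Gain = 20 log₁₀(0.038113) ≈ -28.38 dB
∠T = 70.53° − 177.86° = -107.33°

-28.4 dB, -107.3°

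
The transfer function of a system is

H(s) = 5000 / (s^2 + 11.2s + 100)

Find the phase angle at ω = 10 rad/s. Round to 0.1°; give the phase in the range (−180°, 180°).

-90.0°

At s = jω = j10:
quadratic: (j10)² + 11.2·j10 + 100 = 0 + j112 → |·| ≈ 112, ∠ ≈ 90.00°
∠H = 0.00° − 90.00° = -90.00°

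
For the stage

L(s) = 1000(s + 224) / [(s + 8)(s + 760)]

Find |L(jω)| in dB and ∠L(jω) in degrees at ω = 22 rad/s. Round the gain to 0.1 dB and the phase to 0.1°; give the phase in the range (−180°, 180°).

At s = jω = j22:
zero (s+224): 224 + j22 → |·| = √(224²+22²) = √50660 ≈ 225.08, ∠ = arctan(22/224) ≈ 5.61°
pole (s+8): 8 + j22 → |·| = √(8²+22²) = √548 ≈ 23.409, ∠ = arctan(22/8) ≈ 70.02°
pole (s+760): 760 + j22 → |·| = √(760²+22²) = √578084 ≈ 760.32, ∠ = arctan(22/760) ≈ 1.66°
|L| = 1000 · 225.08 / 17798 ≈ 12.646
Gain = 20 log₁₀(12.646) ≈ 22.04 dB
∠L = 5.61° − 71.68° = -66.07°

22.0 dB, -66.1°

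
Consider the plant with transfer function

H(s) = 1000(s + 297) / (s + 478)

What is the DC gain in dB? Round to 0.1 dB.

55.9 dB

H(0) = 1000·297 / (478) ≈ 621.34
20 log₁₀(621.34) ≈ 55.87 dB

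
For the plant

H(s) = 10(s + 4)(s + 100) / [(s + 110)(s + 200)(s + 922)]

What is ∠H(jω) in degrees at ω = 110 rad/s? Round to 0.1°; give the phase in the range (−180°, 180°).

At s = jω = j110:
zero (s+4): 4 + j110 → |·| = √(4²+110²) = √12116 ≈ 110.07, ∠ = arctan(110/4) ≈ 87.92°
zero (s+100): 100 + j110 → |·| = √(100²+110²) = √22100 ≈ 148.66, ∠ = arctan(110/100) ≈ 47.73°
pole (s+110): 110 + j110 → |·| = √(110²+110²) = √24200 ≈ 155.56, ∠ = arctan(110/110) ≈ 45.00°
pole (s+200): 200 + j110 → |·| = √(200²+110²) = √52100 ≈ 228.25, ∠ = arctan(110/200) ≈ 28.81°
pole (s+922): 922 + j110 → |·| = √(922²+110²) = √862184 ≈ 928.54, ∠ = arctan(110/922) ≈ 6.80°
∠H = 135.65° − 80.61° = 55.04°

55.0°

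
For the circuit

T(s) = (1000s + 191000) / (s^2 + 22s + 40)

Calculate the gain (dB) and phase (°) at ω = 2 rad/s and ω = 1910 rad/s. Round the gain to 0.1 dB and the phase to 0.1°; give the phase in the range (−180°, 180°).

Substitute s = j2:
Numerator: 1000(j2) + 191000 = 191000 + j2000
Denominator: (j2)^2 + 22(j2) + 40 = 36 + j44
|N| = √(191000² + 2000²) ≈ 1.9101e+05, ∠N ≈ 0.60°
|D| = √(36² + 44²) ≈ 56.851, ∠D ≈ 50.71°
|T| = 1.9101e+05 / 56.851 ≈ 3359.8
Gain = 20 log₁₀(3359.8) ≈ 70.53 dB
∠T = 0.60° − 50.71° = -50.11°

Substitute s = j1910:
Numerator: 1000(j1910) + 191000 = 191000 + j1910000
Denominator: (j1910)^2 + 22(j1910) + 40 = -3648060 + j42020
|N| = √(191000² + 1910000²) ≈ 1.9195e+06, ∠N ≈ 84.29°
|D| = √(3648060² + 42020²) ≈ 3.6483e+06, ∠D ≈ 179.34°
|T| = 1.9195e+06 / 3.6483e+06 ≈ 0.52614
Gain = 20 log₁₀(0.52614) ≈ -5.58 dB
∠T = 84.29° − 179.34° = -95.05°

ω = 2: 70.5 dB, -50.1°; ω = 1910: -5.6 dB, -95.1°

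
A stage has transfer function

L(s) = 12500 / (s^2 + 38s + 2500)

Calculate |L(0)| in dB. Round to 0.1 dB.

L(0) = 12500 / 2500 = 5
20 log₁₀(5) ≈ 13.98 dB

14.0 dB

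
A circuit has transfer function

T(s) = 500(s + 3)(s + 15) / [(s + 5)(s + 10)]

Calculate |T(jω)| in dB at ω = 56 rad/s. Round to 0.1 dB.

54.1 dB

At s = jω = j56:
zero (s+3): 3 + j56 → |·| = √(3²+56²) = √3145 ≈ 56.08, ∠ = arctan(56/3) ≈ 86.93°
zero (s+15): 15 + j56 → |·| = √(15²+56²) = √3361 ≈ 57.974, ∠ = arctan(56/15) ≈ 75.00°
pole (s+5): 5 + j56 → |·| = √(5²+56²) = √3161 ≈ 56.223, ∠ = arctan(56/5) ≈ 84.90°
pole (s+10): 10 + j56 → |·| = √(10²+56²) = √3236 ≈ 56.886, ∠ = arctan(56/10) ≈ 79.88°
|T| = 500 · 3251.2 / 3198.3 ≈ 508.27
Gain = 20 log₁₀(508.27) ≈ 54.12 dB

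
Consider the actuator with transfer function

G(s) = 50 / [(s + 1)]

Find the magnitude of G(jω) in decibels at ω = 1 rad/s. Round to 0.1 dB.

At ω = 1 rad/s:
pole (1 + j1·1) = 1 + j1 → |·| ≈ 1.4142, ∠ ≈ 45.00°
|G| = 50 · 1 / (1.4142) ≈ 35.356
Gain = 20 log₁₀(35.356) ≈ 30.97 dB

31.0 dB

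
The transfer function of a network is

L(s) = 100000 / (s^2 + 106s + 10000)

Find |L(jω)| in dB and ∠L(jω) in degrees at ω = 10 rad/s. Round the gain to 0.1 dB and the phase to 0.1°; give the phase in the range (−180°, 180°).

20.0 dB, -6.1°

At s = jω = j10:
quadratic: (j10)² + 106·j10 + 10000 = 9900 + j1060 → |·| ≈ 9956.6, ∠ ≈ 6.11°
|L| = 100000 / 9956.6 ≈ 10.044
Gain = 20 log₁₀(10.044) ≈ 20.04 dB
∠L = 0.00° − 6.11° = -6.11°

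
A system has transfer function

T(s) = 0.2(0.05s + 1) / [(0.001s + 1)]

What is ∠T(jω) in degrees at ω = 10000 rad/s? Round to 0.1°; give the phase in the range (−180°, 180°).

At ω = 10000 rad/s:
zero (1 + j10000·0.05) = 1 + j500 → |·| ≈ 500, ∠ ≈ 89.89°
pole (1 + j10000·0.001) = 1 + j10 → |·| ≈ 10.05, ∠ ≈ 84.29°
∠T = (89.89°) − (84.29°) = 5.60°

5.6°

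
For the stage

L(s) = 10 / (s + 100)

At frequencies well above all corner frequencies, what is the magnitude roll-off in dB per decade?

-20 dB/decade

Each pole contributes −20 dB/decade at high frequency; each zero contributes +20 dB/decade.
Net: 0 zero(s) − 1 pole(s) → -20 dB/decade.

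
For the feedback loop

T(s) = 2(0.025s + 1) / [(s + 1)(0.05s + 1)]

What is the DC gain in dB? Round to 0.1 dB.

T(0) = 2 · 1 / 1 = 2
20 log₁₀(2) ≈ 6.02 dB

6.0 dB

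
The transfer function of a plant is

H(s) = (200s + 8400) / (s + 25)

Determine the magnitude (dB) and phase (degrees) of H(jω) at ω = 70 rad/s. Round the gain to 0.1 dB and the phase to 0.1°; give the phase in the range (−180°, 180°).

46.8 dB, -11.3°

Substitute s = j70:
Numerator: 200(j70) + 8400 = 8400 + j14000
Denominator: (j70) + 25 = 25 + j70
|N| = √(8400² + 14000²) ≈ 16327, ∠N ≈ 59.04°
|D| = √(25² + 70²) ≈ 74.33, ∠D ≈ 70.35°
|H| = 16327 / 74.33 ≈ 219.66
Gain = 20 log₁₀(219.66) ≈ 46.84 dB
∠H = 59.04° − 70.35° = -11.31°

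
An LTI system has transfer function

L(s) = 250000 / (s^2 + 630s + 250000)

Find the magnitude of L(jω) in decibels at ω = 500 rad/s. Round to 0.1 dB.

At s = jω = j500:
quadratic: (j500)² + 630·j500 + 250000 = 0 + j315000 → |·| ≈ 3.15e+05, ∠ ≈ 90.00°
|L| = 250000 / 3.15e+05 ≈ 0.79365
Gain = 20 log₁₀(0.79365) ≈ -2.01 dB

-2.0 dB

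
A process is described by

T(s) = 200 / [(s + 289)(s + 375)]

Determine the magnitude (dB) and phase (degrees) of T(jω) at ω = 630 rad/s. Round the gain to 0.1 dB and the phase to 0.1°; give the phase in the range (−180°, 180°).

-68.1 dB, -124.6°

At s = jω = j630:
pole (s+289): 289 + j630 → |·| = √(289²+630²) = √480421 ≈ 693.12, ∠ = arctan(630/289) ≈ 65.36°
pole (s+375): 375 + j630 → |·| = √(375²+630²) = √537525 ≈ 733.16, ∠ = arctan(630/375) ≈ 59.24°
|T| = 200 / 5.0817e+05 ≈ 0.00039357
Gain = 20 log₁₀(0.00039357) ≈ -68.10 dB
∠T = 0.00° − 124.60° = -124.60°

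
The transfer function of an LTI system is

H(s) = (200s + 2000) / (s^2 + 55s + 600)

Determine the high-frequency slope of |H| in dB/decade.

Each pole contributes −20 dB/decade at high frequency; each zero contributes +20 dB/decade.
Net: 1 zero(s) − 2 pole(s) → -20 dB/decade.

-20 dB/decade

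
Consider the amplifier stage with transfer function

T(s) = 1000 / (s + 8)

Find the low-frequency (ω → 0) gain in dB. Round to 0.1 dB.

T(0) = 1000 / (8) = 125
20 log₁₀(125) ≈ 41.94 dB

41.9 dB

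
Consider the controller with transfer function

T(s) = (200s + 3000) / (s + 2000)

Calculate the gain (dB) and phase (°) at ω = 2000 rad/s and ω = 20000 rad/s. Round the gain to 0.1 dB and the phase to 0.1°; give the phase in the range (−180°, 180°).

Substitute s = j2000:
Numerator: 200(j2000) + 3000 = 3000 + j400000
Denominator: (j2000) + 2000 = 2000 + j2000
|N| = √(3000² + 400000²) ≈ 4.0001e+05, ∠N ≈ 89.57°
|D| = √(2000² + 2000²) ≈ 2828.4, ∠D ≈ 45.00°
|T| = 4.0001e+05 / 2828.4 ≈ 141.43
Gain = 20 log₁₀(141.43) ≈ 43.01 dB
∠T = 89.57° − 45.00° = 44.57°

Substitute s = j20000:
Numerator: 200(j20000) + 3000 = 3000 + j4000000
Denominator: (j20000) + 2000 = 2000 + j20000
|N| = √(3000² + 4000000²) ≈ 4e+06, ∠N ≈ 89.96°
|D| = √(2000² + 20000²) ≈ 20100, ∠D ≈ 84.29°
|T| = 4e+06 / 20100 ≈ 199
Gain = 20 log₁₀(199) ≈ 45.98 dB
∠T = 89.96° − 84.29° = 5.67°

ω = 2000: 43.0 dB, 44.6°; ω = 20000: 46.0 dB, 5.7°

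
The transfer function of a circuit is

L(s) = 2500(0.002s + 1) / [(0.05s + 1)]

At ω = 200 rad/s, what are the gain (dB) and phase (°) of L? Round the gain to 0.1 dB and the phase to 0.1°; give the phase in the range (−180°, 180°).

48.6 dB, -62.5°

At ω = 200 rad/s:
zero (1 + j200·0.002) = 1 + j0.4 → |·| ≈ 1.077, ∠ ≈ 21.80°
pole (1 + j200·0.05) = 1 + j10 → |·| ≈ 10.05, ∠ ≈ 84.29°
|L| = 2500 · 1.077 / (10.05) ≈ 267.91
Gain = 20 log₁₀(267.91) ≈ 48.56 dB
∠L = (21.80°) − (84.29°) = -62.49°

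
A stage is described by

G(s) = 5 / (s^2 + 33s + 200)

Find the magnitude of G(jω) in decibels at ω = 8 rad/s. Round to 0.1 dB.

-35.5 dB

Substitute s = j8:
Numerator: 5 = 5 + j0
Denominator: (j8)^2 + 33(j8) + 200 = 136 + j264
|N| = √(5² + 0²) ≈ 5, ∠N ≈ 0.00°
|D| = √(136² + 264²) ≈ 296.97, ∠D ≈ 62.74°
|G| = 5 / 296.97 ≈ 0.016837
Gain = 20 log₁₀(0.016837) ≈ -35.47 dB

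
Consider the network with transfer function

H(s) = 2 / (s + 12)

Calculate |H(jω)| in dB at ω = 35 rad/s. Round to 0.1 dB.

Substitute s = j35:
Numerator: 2 = 2 + j0
Denominator: (j35) + 12 = 12 + j35
|N| = √(2² + 0²) ≈ 2, ∠N ≈ 0.00°
|D| = √(12² + 35²) ≈ 37, ∠D ≈ 71.08°
|H| = 2 / 37 ≈ 0.054054
Gain = 20 log₁₀(0.054054) ≈ -25.34 dB

-25.3 dB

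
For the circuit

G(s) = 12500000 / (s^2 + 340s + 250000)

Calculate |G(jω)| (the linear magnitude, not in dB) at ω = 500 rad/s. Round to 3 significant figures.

At s = jω = j500:
quadratic: (j500)² + 340·j500 + 250000 = 0 + j170000 → |·| ≈ 1.7e+05, ∠ ≈ 90.00°
|G| = 12500000 / 1.7e+05 ≈ 73.529

73.5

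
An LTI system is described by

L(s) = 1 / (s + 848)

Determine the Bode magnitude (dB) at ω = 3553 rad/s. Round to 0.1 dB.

-71.3 dB

At s = jω = j3553:
pole (s+848): 848 + j3553 → |·| = √(848²+3553²) = √13342913 ≈ 3652.8, ∠ = arctan(3553/848) ≈ 76.58°
|L| = 1 / 3652.8 ≈ 0.00027376
Gain = 20 log₁₀(0.00027376) ≈ -71.25 dB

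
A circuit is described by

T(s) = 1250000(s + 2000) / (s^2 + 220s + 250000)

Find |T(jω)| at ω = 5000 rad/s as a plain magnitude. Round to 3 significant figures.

At s = jω = j5000:
zero (s+2000): 2000 + j5000 → |·| = √(2000²+5000²) = √29000000 ≈ 5385.2, ∠ = arctan(5000/2000) ≈ 68.20°
quadratic: (j5000)² + 220·j5000 + 250000 = -24750000 + j1100000 → |·| ≈ 2.4774e+07, ∠ ≈ 177.46°
|T| = 1250000 · 5385.2 / 2.4774e+07 ≈ 271.72

272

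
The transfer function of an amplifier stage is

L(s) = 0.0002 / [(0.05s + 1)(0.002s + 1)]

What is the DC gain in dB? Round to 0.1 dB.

L(0) = 0.0002 · 1 / 1 = 0.0002
20 log₁₀(0.0002) ≈ -73.98 dB

-74.0 dB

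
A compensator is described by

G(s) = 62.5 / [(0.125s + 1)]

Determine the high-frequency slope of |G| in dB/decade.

-20 dB/decade

Each pole contributes −20 dB/decade at high frequency; each zero contributes +20 dB/decade.
Net: 0 zero(s) − 1 pole(s) → -20 dB/decade.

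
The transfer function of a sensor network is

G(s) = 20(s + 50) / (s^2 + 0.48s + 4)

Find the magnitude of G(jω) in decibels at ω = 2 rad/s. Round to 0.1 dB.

At s = jω = j2:
zero (s+50): 50 + j2 → |·| = √(50²+2²) = √2504 ≈ 50.04, ∠ = arctan(2/50) ≈ 2.29°
quadratic: (j2)² + 0.48·j2 + 4 = 0 + j0.96 → |·| ≈ 0.96, ∠ ≈ 90.00°
|G| = 20 · 50.04 / 0.96 ≈ 1042.5
Gain = 20 log₁₀(1042.5) ≈ 60.36 dB

60.4 dB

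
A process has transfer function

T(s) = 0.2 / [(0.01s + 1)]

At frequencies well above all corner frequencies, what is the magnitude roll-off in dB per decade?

Each pole contributes −20 dB/decade at high frequency; each zero contributes +20 dB/decade.
Net: 0 zero(s) − 1 pole(s) → -20 dB/decade.

-20 dB/decade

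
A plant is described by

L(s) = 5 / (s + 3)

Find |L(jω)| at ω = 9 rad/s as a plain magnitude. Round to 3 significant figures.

0.527

At s = jω = j9:
pole (s+3): 3 + j9 → |·| = √(3²+9²) = √90 ≈ 9.4868, ∠ = arctan(9/3) ≈ 71.57°
|L| = 5 / 9.4868 ≈ 0.52705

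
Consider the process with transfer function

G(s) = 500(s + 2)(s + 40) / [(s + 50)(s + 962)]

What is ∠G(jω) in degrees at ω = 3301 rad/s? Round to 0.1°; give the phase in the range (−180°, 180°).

At s = jω = j3301:
zero (s+2): 2 + j3301 → |·| = √(2²+3301²) = √10896605 ≈ 3301, ∠ = arctan(3301/2) ≈ 89.97°
zero (s+40): 40 + j3301 → |·| = √(40²+3301²) = √10898201 ≈ 3301.2, ∠ = arctan(3301/40) ≈ 89.31°
pole (s+50): 50 + j3301 → |·| = √(50²+3301²) = √10899101 ≈ 3301.4, ∠ = arctan(3301/50) ≈ 89.13°
pole (s+962): 962 + j3301 → |·| = √(962²+3301²) = √11822045 ≈ 3438.3, ∠ = arctan(3301/962) ≈ 73.75°
∠G = 179.28° − 162.88° = 16.40°

16.4°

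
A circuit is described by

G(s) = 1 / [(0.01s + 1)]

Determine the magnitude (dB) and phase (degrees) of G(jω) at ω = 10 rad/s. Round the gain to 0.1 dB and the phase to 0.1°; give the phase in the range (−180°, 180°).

-0.0 dB, -5.7°

At ω = 10 rad/s:
pole (1 + j10·0.01) = 1 + j0.1 → |·| ≈ 1.005, ∠ ≈ 5.71°
|G| = 1 · 1 / (1.005) ≈ 0.99502
Gain = 20 log₁₀(0.99502) ≈ -0.04 dB
∠G = (0°) − (5.71°) = -5.71°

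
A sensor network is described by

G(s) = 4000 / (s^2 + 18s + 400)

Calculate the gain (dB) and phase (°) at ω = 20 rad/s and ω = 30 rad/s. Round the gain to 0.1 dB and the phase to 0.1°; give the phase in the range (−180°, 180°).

ω = 20: 20.9 dB, -90.0°; ω = 30: 14.7 dB, -132.8°

At s = jω = j20:
quadratic: (j20)² + 18·j20 + 400 = 0 + j360 → |·| ≈ 360, ∠ ≈ 90.00°
|G| = 4000 / 360 ≈ 11.111
Gain = 20 log₁₀(11.111) ≈ 20.92 dB
∠G = 0.00° − 90.00° = -90.00°

At s = jω = j30:
quadratic: (j30)² + 18·j30 + 400 = -500 + j540 → |·| ≈ 735.93, ∠ ≈ 132.80°
|G| = 4000 / 735.93 ≈ 5.4353
Gain = 20 log₁₀(5.4353) ≈ 14.70 dB
∠G = 0.00° − 132.80° = -132.80°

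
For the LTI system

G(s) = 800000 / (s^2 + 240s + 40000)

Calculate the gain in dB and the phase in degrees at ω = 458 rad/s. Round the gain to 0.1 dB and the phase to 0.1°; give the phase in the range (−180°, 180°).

11.9 dB, -147.1°

At s = jω = j458:
quadratic: (j458)² + 240·j458 + 40000 = -169764 + j109920 → |·| ≈ 2.0224e+05, ∠ ≈ 147.08°
|G| = 800000 / 2.0224e+05 ≈ 3.9557
Gain = 20 log₁₀(3.9557) ≈ 11.94 dB
∠G = 0.00° − 147.08° = -147.08°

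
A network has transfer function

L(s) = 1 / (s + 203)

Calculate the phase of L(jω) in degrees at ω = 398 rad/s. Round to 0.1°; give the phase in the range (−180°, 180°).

Substitute s = j398:
Numerator: 1 = 1 + j0
Denominator: (j398) + 203 = 203 + j398
|N| = √(1² + 0²) ≈ 1, ∠N ≈ 0.00°
|D| = √(203² + 398²) ≈ 446.78, ∠D ≈ 62.98°
∠L = 0.00° − 62.98° = -62.98°

-63.0°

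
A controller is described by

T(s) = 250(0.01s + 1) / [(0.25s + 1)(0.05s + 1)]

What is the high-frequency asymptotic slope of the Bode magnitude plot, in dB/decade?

-20 dB/decade

Each pole contributes −20 dB/decade at high frequency; each zero contributes +20 dB/decade.
Net: 1 zero(s) − 2 pole(s) → -20 dB/decade.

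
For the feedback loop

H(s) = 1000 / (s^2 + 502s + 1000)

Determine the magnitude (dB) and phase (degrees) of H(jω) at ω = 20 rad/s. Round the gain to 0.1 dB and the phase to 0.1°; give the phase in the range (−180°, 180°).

-20.1 dB, -86.6°

Substitute s = j20:
Numerator: 1000 = 1000 + j0
Denominator: (j20)^2 + 502(j20) + 1000 = 600 + j10040
|N| = √(1000² + 0²) ≈ 1000, ∠N ≈ 0.00°
|D| = √(600² + 10040²) ≈ 10058, ∠D ≈ 86.58°
|H| = 1000 / 10058 ≈ 0.099423
Gain = 20 log₁₀(0.099423) ≈ -20.05 dB
∠H = 0.00° − 86.58° = -86.58°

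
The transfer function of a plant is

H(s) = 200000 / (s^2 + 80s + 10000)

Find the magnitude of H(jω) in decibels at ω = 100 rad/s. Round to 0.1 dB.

At s = jω = j100:
quadratic: (j100)² + 80·j100 + 10000 = 0 + j8000 → |·| ≈ 8000, ∠ ≈ 90.00°
|H| = 200000 / 8000 ≈ 25
Gain = 20 log₁₀(25) ≈ 27.96 dB

28.0 dB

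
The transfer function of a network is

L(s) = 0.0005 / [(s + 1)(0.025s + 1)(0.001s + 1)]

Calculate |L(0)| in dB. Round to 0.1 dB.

L(0) = 0.0005 · 1 / 1 = 0.0005
20 log₁₀(0.0005) ≈ -66.02 dB

-66.0 dB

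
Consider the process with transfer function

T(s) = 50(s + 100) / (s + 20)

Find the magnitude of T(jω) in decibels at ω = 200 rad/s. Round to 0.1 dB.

34.9 dB

At s = jω = j200:
zero (s+100): 100 + j200 → |·| = √(100²+200²) = √50000 ≈ 223.61, ∠ = arctan(200/100) ≈ 63.43°
pole (s+20): 20 + j200 → |·| = √(20²+200²) = √40400 ≈ 201, ∠ = arctan(200/20) ≈ 84.29°
|T| = 50 · 223.61 / 201 ≈ 55.624
Gain = 20 log₁₀(55.624) ≈ 34.91 dB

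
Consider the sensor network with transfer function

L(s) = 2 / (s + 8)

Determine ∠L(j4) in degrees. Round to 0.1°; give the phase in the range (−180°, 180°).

-26.6°

At s = jω = j4:
pole (s+8): 8 + j4 → |·| = √(8²+4²) = √80 ≈ 8.9443, ∠ = arctan(4/8) ≈ 26.57°
∠L = 0.00° − 26.57° = -26.57°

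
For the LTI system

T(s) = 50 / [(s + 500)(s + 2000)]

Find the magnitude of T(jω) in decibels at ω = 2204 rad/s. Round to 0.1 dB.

-102.6 dB

At s = jω = j2204:
pole (s+500): 500 + j2204 → |·| = √(500²+2204²) = √5107616 ≈ 2260, ∠ = arctan(2204/500) ≈ 77.22°
pole (s+2000): 2000 + j2204 → |·| = √(2000²+2204²) = √8857616 ≈ 2976.2, ∠ = arctan(2204/2000) ≈ 47.78°
|T| = 50 / 6.7262e+06 ≈ 7.4336e-06
Gain = 20 log₁₀(7.4336e-06) ≈ -102.58 dB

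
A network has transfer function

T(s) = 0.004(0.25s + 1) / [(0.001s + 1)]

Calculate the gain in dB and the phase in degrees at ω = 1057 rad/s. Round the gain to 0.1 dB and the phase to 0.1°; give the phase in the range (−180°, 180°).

At ω = 1057 rad/s:
zero (1 + j1057·0.25) = 1 + j264.25 → |·| ≈ 264.25, ∠ ≈ 89.78°
pole (1 + j1057·0.001) = 1 + j1.057 → |·| ≈ 1.4551, ∠ ≈ 46.59°
|T| = 0.004 · 264.25 / (1.4551) ≈ 0.72641
Gain = 20 log₁₀(0.72641) ≈ -2.78 dB
∠T = (89.78°) − (46.59°) = 43.19°

-2.8 dB, 43.2°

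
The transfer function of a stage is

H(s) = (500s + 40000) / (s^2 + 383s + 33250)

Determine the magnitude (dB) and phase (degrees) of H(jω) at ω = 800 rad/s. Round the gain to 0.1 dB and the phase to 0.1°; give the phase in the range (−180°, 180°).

-4.6 dB, -68.9°

Substitute s = j800:
Numerator: 500(j800) + 40000 = 40000 + j400000
Denominator: (j800)^2 + 383(j800) + 33250 = -606750 + j306400
|N| = √(40000² + 400000²) ≈ 4.02e+05, ∠N ≈ 84.29°
|D| = √(606750² + 306400²) ≈ 6.7973e+05, ∠D ≈ 153.21°
|H| = 4.02e+05 / 6.7973e+05 ≈ 0.59141
Gain = 20 log₁₀(0.59141) ≈ -4.56 dB
∠H = 84.29° − 153.21° = -68.92°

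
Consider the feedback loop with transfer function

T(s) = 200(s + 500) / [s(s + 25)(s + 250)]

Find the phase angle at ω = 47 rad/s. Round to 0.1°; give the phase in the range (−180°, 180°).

-157.3°

At s = jω = j47:
zero (s+500): 500 + j47 → |·| = √(500²+47²) = √252209 ≈ 502.2, ∠ = arctan(47/500) ≈ 5.37°
pole (s+25): 25 + j47 → |·| = √(25²+47²) = √2834 ≈ 53.235, ∠ = arctan(47/25) ≈ 61.99°
pole (s+250): 250 + j47 → |·| = √(250²+47²) = √64709 ≈ 254.38, ∠ = arctan(47/250) ≈ 10.65°
pole at origin: |s| = 47, ∠ = 90.00° (in denominator)
∠T = 5.37° − 162.64° = -157.27°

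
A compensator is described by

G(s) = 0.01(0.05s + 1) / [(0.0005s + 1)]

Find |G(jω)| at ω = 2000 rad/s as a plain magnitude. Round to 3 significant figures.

At ω = 2000 rad/s:
zero (1 + j2000·0.05) = 1 + j100 → |·| ≈ 100, ∠ ≈ 89.43°
pole (1 + j2000·0.0005) = 1 + j1 → |·| ≈ 1.4142, ∠ ≈ 45.00°
|G| = 0.01 · 100 / (1.4142) ≈ 0.70711

0.707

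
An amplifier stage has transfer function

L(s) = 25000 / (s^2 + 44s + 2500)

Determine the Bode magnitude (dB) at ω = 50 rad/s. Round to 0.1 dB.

At s = jω = j50:
quadratic: (j50)² + 44·j50 + 2500 = 0 + j2200 → |·| ≈ 2200, ∠ ≈ 90.00°
|L| = 25000 / 2200 ≈ 11.364
Gain = 20 log₁₀(11.364) ≈ 21.11 dB

21.1 dB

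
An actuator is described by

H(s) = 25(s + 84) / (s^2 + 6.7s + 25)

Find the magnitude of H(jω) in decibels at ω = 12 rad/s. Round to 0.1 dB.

23.4 dB

At s = jω = j12:
zero (s+84): 84 + j12 → |·| = √(84²+12²) = √7200 ≈ 84.853, ∠ = arctan(12/84) ≈ 8.13°
quadratic: (j12)² + 6.7·j12 + 25 = -119 + j80.4 → |·| ≈ 143.61, ∠ ≈ 145.96°
|H| = 25 · 84.853 / 143.61 ≈ 14.771
Gain = 20 log₁₀(14.771) ≈ 23.39 dB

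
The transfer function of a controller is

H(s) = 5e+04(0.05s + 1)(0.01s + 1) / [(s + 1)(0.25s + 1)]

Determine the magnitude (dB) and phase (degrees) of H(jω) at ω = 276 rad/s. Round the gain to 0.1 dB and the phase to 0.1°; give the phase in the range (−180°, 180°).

At ω = 276 rad/s:
zero (1 + j276·0.05) = 1 + j13.8 → |·| ≈ 13.836, ∠ ≈ 85.86°
zero (1 + j276·0.01) = 1 + j2.76 → |·| ≈ 2.9356, ∠ ≈ 70.08°
pole (1 + j276·1) = 1 + j276 → |·| ≈ 276, ∠ ≈ 89.79°
pole (1 + j276·0.25) = 1 + j69 → |·| ≈ 69.007, ∠ ≈ 89.17°
|H| = 5e+04 · 13.836 · 2.9356 / (276 · 69.007) ≈ 106.63
Gain = 20 log₁₀(106.63) ≈ 40.56 dB
∠H = (85.86° + 70.08°) − (89.79° + 89.17°) = -23.02°

40.6 dB, -23.0°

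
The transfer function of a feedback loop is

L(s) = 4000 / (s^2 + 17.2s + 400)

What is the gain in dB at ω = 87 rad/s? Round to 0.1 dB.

-5.3 dB

At s = jω = j87:
quadratic: (j87)² + 17.2·j87 + 400 = -7169 + j1496.4 → |·| ≈ 7323.5, ∠ ≈ 168.21°
|L| = 4000 / 7323.5 ≈ 0.54619
Gain = 20 log₁₀(0.54619) ≈ -5.25 dB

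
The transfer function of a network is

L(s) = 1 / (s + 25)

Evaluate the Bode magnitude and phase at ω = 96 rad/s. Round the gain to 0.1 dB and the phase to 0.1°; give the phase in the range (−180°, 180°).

-39.9 dB, -75.4°

At s = jω = j96:
pole (s+25): 25 + j96 → |·| = √(25²+96²) = √9841 ≈ 99.202, ∠ = arctan(96/25) ≈ 75.40°
|L| = 1 / 99.202 ≈ 0.01008
Gain = 20 log₁₀(0.01008) ≈ -39.93 dB
∠L = 0.00° − 75.40° = -75.40°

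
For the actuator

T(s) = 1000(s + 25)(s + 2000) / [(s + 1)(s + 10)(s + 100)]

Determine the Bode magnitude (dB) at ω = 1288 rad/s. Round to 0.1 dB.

3.1 dB

At s = jω = j1288:
zero (s+25): 25 + j1288 → |·| = √(25²+1288²) = √1659569 ≈ 1288.2, ∠ = arctan(1288/25) ≈ 88.89°
zero (s+2000): 2000 + j1288 → |·| = √(2000²+1288²) = √5658944 ≈ 2378.9, ∠ = arctan(1288/2000) ≈ 32.78°
pole (s+1): 1 + j1288 → |·| = √(1²+1288²) = √1658945 ≈ 1288, ∠ = arctan(1288/1) ≈ 89.96°
pole (s+10): 10 + j1288 → |·| = √(10²+1288²) = √1659044 ≈ 1288, ∠ = arctan(1288/10) ≈ 89.56°
pole (s+100): 100 + j1288 → |·| = √(100²+1288²) = √1668944 ≈ 1291.9, ∠ = arctan(1288/100) ≈ 85.56°
|T| = 1000 · 3.0645e+06 / 2.1432e+09 ≈ 1.4299
Gain = 20 log₁₀(1.4299) ≈ 3.11 dB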